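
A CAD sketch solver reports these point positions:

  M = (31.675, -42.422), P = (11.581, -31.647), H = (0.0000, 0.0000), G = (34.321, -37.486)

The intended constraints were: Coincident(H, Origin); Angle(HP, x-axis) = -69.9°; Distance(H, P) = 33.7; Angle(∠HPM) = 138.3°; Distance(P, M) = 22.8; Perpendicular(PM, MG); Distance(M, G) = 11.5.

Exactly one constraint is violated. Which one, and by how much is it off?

Distance(M, G) = 11.5 — off by 5.90.

H = (0.00, 0.00) ✓; HP at -69.90° ✓; |HP| = 33.70 ✓; ∠HPM = 138.3° ✓; |PM| = 22.80 ✓; ∠(PM, MG) = 90.01° ✓; |MG| = 5.600 ✗.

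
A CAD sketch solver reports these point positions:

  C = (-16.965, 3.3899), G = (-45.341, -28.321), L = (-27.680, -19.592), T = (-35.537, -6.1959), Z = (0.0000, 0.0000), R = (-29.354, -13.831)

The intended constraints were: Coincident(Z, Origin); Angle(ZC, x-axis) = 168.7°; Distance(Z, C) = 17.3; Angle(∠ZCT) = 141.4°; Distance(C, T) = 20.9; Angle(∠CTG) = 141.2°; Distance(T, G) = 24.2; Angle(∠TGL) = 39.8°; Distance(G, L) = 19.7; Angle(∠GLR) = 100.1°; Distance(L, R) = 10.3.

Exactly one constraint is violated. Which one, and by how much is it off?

Distance(L, R) = 10.3 — off by 4.30.

Z = (0.00, 0.00) ✓; ZC at 168.7° ✓; |ZC| = 17.30 ✓; ∠ZCT = 141.4° ✓; |CT| = 20.90 ✓; ∠CTG = 141.2° ✓; |TG| = 24.20 ✓; ∠TGL = 39.80° ✓; |GL| = 19.70 ✓; ∠GLR = 100.1° ✓; |LR| = 5.999 ✗.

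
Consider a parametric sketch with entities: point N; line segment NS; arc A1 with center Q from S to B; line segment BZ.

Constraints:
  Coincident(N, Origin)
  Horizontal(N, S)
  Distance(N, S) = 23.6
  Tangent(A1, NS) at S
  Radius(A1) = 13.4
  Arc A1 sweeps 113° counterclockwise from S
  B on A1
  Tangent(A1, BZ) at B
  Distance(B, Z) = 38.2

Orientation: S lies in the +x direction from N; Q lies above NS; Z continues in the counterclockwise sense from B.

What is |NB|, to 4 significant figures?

40.48

N is at the origin; N and S share the same y with |NS| = 23.6 and S on the +x side, so S = (23.60, 0.000). The tangent condition forces QS to be normal to NS, so Q = S + (0, 13.4) = (23.60, 13.40). On A1, S sits at bearing -90° from Q; a 113° counterclockwise sweep puts B at bearing 23°, so B = Q + 13.4·(cos 23°, sin 23°) = (35.93, 18.64). Then |NB| = |B − N| = 40.48.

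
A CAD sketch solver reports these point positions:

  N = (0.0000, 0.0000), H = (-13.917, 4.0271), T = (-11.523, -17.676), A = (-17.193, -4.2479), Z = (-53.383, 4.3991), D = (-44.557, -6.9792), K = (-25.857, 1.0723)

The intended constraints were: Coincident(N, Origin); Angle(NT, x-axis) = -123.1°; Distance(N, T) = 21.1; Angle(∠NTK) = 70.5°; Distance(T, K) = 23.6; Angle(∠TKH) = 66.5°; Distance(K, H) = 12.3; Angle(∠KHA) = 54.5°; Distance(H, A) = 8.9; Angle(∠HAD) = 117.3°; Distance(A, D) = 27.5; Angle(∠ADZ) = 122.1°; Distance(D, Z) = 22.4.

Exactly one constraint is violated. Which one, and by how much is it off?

Distance(D, Z) = 22.4 — off by 8.00.

N = (0.00, 0.00) ✓; NT at -123.1° ✓; |NT| = 21.10 ✓; ∠NTK = 70.50° ✓; |TK| = 23.60 ✓; ∠TKH = 66.50° ✓; |KH| = 12.30 ✓; ∠KHA = 54.50° ✓; |HA| = 8.900 ✓; ∠HAD = 117.3° ✓; |AD| = 27.50 ✓; ∠ADZ = 122.1° ✓; |DZ| = 14.40 ✗.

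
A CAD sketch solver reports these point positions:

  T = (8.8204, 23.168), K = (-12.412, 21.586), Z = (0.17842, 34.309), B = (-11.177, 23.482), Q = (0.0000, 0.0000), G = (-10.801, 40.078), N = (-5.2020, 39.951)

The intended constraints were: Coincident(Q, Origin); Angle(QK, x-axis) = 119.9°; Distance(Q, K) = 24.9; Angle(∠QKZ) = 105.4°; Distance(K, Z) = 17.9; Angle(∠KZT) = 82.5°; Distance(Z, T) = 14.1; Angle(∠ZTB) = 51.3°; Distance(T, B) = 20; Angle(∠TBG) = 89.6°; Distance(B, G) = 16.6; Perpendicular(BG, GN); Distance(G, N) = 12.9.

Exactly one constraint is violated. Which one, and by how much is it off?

Distance(G, N) = 12.9 — off by 7.30.

Q = (0.00, 0.00) ✓; QK at 119.9° ✓; |QK| = 24.90 ✓; ∠QKZ = 105.4° ✓; |KZ| = 17.90 ✓; ∠KZT = 82.50° ✓; |ZT| = 14.10 ✓; ∠ZTB = 51.30° ✓; |TB| = 20.00 ✓; ∠TBG = 89.60° ✓; |BG| = 16.60 ✓; ∠(BG, GN) = 90.00° ✓; |GN| = 5.600 ✗.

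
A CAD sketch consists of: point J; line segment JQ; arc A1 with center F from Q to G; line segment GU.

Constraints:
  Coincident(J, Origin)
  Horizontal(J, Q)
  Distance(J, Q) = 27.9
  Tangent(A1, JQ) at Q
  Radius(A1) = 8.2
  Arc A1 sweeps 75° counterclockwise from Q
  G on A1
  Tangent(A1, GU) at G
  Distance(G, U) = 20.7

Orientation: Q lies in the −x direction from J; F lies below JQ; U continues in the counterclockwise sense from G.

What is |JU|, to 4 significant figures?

48.74

J is at the origin; JQ is horizontal with |JQ| = 27.9 and Q on the −x side, so Q = (-27.90, 0.000). The tangent condition forces FQ to be normal to JQ, so F = Q + (0, -8.2) = (-27.90, -8.200). On A1, Q sits at bearing 90° from F; a 75° counterclockwise sweep puts G at bearing 165°, so G = F + 8.2·(cos 165°, sin 165°) = (-35.82, -6.078). Since A1 is tangent to GU there, FG ⟂ GU, so GU runs along (−sin 165°, cos 165°); with |GU| = 20.7, U = (-41.18, -26.07). Then |JU| = |U − J| = 48.74.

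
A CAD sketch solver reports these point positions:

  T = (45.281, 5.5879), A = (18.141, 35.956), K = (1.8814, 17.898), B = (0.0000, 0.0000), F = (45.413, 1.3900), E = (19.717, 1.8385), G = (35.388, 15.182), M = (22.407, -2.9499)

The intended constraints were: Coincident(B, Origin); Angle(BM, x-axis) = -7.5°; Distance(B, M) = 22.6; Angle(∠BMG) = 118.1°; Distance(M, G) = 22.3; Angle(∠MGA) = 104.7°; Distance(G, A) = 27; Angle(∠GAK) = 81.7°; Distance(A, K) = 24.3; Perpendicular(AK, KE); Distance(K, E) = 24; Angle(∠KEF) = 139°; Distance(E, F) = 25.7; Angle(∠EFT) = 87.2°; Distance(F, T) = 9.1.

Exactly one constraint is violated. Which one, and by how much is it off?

Distance(F, T) = 9.1 — off by 4.90.

B = (0.00, 0.00) ✓; BM at -7.500° ✓; |BM| = 22.60 ✓; ∠BMG = 118.1° ✓; |MG| = 22.30 ✓; ∠MGA = 104.7° ✓; |GA| = 27.00 ✓; ∠GAK = 81.70° ✓; |AK| = 24.30 ✓; ∠(AK, KE) = 90.00° ✓; |KE| = 24.00 ✓; ∠KEF = 139.0° ✓; |EF| = 25.70 ✓; ∠EFT = 87.20° ✓; |FT| = 4.200 ✗.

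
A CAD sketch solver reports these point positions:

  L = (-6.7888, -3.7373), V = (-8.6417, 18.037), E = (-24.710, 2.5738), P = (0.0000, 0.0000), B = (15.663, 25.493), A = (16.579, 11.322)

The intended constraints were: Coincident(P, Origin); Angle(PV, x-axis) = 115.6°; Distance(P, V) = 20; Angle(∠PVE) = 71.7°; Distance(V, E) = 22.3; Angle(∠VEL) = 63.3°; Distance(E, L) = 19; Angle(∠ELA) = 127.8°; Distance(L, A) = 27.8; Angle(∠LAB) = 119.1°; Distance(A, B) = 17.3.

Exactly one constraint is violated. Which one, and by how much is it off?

Distance(A, B) = 17.3 — off by 3.10.

P = (0.00, 0.00) ✓; PV at 115.6° ✓; |PV| = 20.00 ✓; ∠PVE = 71.70° ✓; |VE| = 22.30 ✓; ∠VEL = 63.30° ✓; |EL| = 19.00 ✓; ∠ELA = 127.8° ✓; |LA| = 27.80 ✓; ∠LAB = 119.1° ✓; |AB| = 14.20 ✗.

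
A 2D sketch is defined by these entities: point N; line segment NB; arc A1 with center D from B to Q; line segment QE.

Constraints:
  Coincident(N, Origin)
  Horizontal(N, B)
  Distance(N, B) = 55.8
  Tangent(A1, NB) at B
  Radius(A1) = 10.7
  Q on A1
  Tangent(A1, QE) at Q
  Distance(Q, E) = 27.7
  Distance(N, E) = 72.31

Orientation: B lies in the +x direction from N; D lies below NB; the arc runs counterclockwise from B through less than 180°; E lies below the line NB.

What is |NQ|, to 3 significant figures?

49.2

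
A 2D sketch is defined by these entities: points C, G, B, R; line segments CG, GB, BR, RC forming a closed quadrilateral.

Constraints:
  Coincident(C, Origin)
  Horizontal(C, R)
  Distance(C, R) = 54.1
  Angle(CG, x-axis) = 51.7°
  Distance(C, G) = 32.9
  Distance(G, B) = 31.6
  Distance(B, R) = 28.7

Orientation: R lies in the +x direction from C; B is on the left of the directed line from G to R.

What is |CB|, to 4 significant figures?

59.24

C is at the origin; C and R share the same y with |CR| = 54.1 and R in +x, so R = (54.1, 0). CG runs at 51.7° with |CG| = 32.9, so G = (20.39, 25.82). B is determined by |GB| = 31.6 and |BR| = 28.7 together: it lies at the intersection of circle(G, 31.6) and circle(R, 28.7). With |GR| = 42.46, the foot of the radical line on GR is 23.29 from G and the perpendicular offset is √(31.6² − 23.29²) = 21.36. Taking the left-of-GR solution: B = (51.87, 28.61).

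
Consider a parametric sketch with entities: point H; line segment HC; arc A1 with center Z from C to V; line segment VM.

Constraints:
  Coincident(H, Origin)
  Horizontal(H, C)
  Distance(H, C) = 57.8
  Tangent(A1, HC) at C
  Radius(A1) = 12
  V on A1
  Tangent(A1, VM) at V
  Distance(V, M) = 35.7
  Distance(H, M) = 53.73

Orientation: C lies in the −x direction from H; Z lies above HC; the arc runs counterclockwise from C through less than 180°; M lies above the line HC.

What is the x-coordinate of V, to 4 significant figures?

-46.53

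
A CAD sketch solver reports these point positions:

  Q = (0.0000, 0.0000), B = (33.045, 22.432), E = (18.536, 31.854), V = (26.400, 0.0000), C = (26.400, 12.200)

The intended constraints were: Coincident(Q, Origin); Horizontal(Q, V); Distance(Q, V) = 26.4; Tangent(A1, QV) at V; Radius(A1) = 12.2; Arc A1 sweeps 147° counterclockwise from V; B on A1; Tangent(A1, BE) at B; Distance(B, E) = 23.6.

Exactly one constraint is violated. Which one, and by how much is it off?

Distance(B, E) = 23.6 — off by 6.30.

Q = (0.00, 0.00) ✓; Q.y = 0.00, V.y = 0.00 ✓; |QV| = 26.40 ✓; ∠(CV, VQ) = 90.00° ✓; |CV| = 12.20 ✓; bearing(C→B) − bearing(C→V) = 147.0° ✓; |CB| = 12.20 ✓; ∠(CB, BE) = 90.00° ✓; |BE| = 17.30 ✗.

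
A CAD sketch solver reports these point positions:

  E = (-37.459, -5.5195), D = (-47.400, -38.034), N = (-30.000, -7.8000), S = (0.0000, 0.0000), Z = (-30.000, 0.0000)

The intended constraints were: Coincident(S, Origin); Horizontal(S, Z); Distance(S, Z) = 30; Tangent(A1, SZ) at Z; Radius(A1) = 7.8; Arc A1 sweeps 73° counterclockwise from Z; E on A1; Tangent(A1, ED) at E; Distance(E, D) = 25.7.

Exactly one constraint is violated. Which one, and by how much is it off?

Distance(E, D) = 25.7 — off by 8.30.

S = (0.00, 0.00) ✓; S.y = 0.00, Z.y = 0.00 ✓; |SZ| = 30.00 ✓; ∠(NZ, ZS) = 90.00° ✓; |NZ| = 7.800 ✓; bearing(N→E) − bearing(N→Z) = 73.00° ✓; |NE| = 7.800 ✓; ∠(NE, ED) = 90.00° ✓; |ED| = 34.00 ✗.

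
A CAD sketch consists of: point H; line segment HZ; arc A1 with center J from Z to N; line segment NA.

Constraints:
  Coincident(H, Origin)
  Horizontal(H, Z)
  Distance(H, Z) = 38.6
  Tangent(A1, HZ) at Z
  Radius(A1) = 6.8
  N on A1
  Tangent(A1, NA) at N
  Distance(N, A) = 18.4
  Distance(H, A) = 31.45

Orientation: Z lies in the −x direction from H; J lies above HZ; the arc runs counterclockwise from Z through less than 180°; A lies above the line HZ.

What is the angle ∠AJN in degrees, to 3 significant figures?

69.7°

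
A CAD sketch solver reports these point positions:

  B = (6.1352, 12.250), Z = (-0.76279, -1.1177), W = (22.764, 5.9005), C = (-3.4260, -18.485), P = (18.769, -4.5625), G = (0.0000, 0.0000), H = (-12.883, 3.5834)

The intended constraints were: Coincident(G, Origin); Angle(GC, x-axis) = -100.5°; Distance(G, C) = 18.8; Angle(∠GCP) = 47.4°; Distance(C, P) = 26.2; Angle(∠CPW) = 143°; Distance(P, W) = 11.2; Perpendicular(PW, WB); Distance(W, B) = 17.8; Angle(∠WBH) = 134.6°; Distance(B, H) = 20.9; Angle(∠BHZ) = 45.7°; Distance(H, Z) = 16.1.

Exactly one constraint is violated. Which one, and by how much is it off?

Distance(H, Z) = 16.1 — off by 3.10.

G = (0.00, 0.00) ✓; GC at -100.5° ✓; |GC| = 18.80 ✓; ∠GCP = 47.40° ✓; |CP| = 26.20 ✓; ∠CPW = 143.0° ✓; |PW| = 11.20 ✓; ∠(PW, WB) = 90.00° ✓; |WB| = 17.80 ✓; ∠WBH = 134.6° ✓; |BH| = 20.90 ✓; ∠BHZ = 45.70° ✓; |HZ| = 13.00 ✗.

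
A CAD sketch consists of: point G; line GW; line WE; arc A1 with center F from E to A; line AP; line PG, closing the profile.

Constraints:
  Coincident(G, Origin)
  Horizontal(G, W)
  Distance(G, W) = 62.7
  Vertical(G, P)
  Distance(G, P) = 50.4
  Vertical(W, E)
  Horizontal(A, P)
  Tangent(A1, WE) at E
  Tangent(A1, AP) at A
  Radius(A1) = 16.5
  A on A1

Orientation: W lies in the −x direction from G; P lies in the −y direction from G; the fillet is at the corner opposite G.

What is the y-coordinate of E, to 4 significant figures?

-33.90

G is at the origin; GW is horizontal with |GW| = 62.7 and W on the −x side, so W = (-62.70, 0.000). GP is vertical with |GP| = 50.4 and P on the −y side, so P = (0.000, -50.40). The virtual corner opposite G is at (-62.70, -50.40). Tangency of A1 to WE means the radius FE is perpendicular to WE and A1 meets AP tangentially, so FA is at right angles to AP, with radius 16.5, so the center F sits 16.5 in from both sides at F = (-46.20, -33.90). That places the tangent points at E = (-62.70, -33.90) on WE and A = (-46.20, -50.40) on AP. So E.y = -33.90.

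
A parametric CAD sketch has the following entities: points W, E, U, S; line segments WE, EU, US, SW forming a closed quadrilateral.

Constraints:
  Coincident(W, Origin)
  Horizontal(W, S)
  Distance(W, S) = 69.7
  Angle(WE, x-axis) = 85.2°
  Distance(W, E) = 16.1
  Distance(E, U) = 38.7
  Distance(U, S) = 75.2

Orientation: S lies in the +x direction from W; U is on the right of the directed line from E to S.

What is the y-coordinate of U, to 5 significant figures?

-22.507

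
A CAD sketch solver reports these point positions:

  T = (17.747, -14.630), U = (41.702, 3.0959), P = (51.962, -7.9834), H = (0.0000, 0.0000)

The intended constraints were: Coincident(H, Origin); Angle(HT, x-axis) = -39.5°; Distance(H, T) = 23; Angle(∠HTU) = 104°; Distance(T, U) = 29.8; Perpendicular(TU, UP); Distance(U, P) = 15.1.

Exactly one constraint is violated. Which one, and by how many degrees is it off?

Perpendicular(TU, UP) — off by 6.30°.

H = (0.00, 0.00) ✓; HT at -39.50° ✓; |HT| = 23.00 ✓; ∠HTU = 104.0° ✓; |TU| = 29.80 ✓; ∠(TU, UP) = 83.70° ✗; |UP| = 15.10 ✓.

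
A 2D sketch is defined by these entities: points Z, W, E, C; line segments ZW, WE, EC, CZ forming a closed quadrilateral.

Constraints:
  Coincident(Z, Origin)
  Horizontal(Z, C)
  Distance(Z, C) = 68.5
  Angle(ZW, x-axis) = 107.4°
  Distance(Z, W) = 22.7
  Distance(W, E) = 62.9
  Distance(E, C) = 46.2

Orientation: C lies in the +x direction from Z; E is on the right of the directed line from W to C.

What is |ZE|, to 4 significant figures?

42.37

Checks: |WE| = 62.90 ✓; |EC| = 46.20 ✓.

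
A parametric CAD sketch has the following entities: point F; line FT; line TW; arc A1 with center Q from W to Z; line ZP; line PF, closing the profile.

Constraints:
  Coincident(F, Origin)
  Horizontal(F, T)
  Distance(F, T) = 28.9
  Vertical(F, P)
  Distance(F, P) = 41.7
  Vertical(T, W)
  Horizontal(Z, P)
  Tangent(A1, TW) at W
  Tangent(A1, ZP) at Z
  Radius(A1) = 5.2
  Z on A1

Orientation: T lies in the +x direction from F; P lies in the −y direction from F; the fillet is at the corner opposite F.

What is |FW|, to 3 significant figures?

46.6

The virtual corner opposite F is at (28.9, -41.7). The tangent condition forces QW to be normal to TW and since A1 is tangent to ZP there, QZ ⟂ ZP, with radius 5.2, so the center Q sits 5.2 in from both sides at Q = (23.7, -36.5). That places the tangent points at W = (28.9, -36.5) on TW and Z = (23.7, -41.7) on ZP. Then |FW| = |W − F| = 46.6.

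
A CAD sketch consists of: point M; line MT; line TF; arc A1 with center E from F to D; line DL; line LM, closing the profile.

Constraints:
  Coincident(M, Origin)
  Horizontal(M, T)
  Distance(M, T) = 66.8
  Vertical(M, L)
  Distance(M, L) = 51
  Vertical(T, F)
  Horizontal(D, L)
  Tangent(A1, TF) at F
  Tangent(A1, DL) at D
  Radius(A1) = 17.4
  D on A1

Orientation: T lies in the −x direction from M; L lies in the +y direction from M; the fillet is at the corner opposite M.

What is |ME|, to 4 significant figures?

59.74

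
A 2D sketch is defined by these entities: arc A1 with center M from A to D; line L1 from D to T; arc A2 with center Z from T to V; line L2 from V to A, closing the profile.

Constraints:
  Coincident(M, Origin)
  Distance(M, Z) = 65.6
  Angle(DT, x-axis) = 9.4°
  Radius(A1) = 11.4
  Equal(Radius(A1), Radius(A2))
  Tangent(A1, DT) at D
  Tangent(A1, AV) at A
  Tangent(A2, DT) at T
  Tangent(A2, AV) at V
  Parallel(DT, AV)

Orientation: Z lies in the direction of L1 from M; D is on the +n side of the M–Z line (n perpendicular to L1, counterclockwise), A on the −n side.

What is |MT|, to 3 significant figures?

66.6

Tangency of A1 to both parallel lines with radius 11.4 puts D and A at M ± 11.4·n: D = (-1.86, 11.2), A = (1.86, -11.2). Equal radii place T and V the same way about Z: T = Z + 11.4·n = (62.9, 22.0), V = Z − 11.4·n = (66.6, -0.533). Then |MT| = |T − M| = 66.6.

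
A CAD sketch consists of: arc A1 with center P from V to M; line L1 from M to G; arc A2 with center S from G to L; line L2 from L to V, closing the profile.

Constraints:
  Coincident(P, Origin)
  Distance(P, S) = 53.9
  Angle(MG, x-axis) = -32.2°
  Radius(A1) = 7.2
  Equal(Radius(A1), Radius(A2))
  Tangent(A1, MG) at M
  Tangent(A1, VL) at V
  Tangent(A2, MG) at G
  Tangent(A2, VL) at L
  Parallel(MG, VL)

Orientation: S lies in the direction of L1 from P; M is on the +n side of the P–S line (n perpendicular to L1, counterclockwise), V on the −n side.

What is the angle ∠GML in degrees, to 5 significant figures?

14.958°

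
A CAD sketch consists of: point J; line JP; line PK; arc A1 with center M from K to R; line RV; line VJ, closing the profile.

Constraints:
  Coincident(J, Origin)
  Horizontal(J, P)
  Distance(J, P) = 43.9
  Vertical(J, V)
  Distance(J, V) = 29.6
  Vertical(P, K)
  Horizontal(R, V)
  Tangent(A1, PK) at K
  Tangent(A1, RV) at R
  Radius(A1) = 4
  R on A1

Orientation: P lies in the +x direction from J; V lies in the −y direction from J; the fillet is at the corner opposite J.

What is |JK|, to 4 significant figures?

50.82

The virtual corner opposite J is at (43.90, -29.60). Since A1 is tangent to PK there, MK ⟂ PK and A1 meets RV tangentially, so MR is at right angles to RV, with radius 4.0, so the center M sits 4.0 in from both sides at M = (39.90, -25.60). That places the tangent points at K = (43.90, -25.60) on PK and R = (39.90, -29.60) on RV. Then |JK| = |K − J| = 50.82.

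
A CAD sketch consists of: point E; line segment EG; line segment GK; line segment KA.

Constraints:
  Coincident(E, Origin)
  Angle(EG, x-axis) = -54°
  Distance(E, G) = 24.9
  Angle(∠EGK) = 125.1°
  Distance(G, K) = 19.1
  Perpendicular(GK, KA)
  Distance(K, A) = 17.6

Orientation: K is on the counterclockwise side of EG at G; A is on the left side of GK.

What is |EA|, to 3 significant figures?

33.5

E is at the origin; EG runs at -54.0° with length 24.9, so G = 24.9·(cos -54.0°, sin -54.0°) = (14.6, -20.1). ∠EGK = 125.1°, so GK runs at -54.0° + (180° − 125.1°) = 0.900° from the x-axis; with |GK| = 19.1, K = G + 19.1·(cos 0.900°, sin 0.900°) = (33.7, -19.8). The perpendicularity gives KA at right angles to GK; with |KA| = 17.6 on the left of GK, A = K + 17.6·(-0.0157, 1.00) = (33.5, -2.25). Then |EA| = |A − E| = 33.5.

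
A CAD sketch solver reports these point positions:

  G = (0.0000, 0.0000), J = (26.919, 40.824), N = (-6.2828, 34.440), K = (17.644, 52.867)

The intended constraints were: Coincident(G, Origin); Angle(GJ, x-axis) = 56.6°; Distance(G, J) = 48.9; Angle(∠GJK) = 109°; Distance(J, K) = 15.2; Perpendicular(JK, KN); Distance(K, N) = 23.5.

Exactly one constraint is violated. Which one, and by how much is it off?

Distance(K, N) = 23.5 — off by 6.70.

G = (0.00, 0.00) ✓; GJ at 56.60° ✓; |GJ| = 48.90 ✓; ∠GJK = 109.0° ✓; |JK| = 15.20 ✓; ∠(JK, KN) = 90.00° ✓; |KN| = 30.20 ✗.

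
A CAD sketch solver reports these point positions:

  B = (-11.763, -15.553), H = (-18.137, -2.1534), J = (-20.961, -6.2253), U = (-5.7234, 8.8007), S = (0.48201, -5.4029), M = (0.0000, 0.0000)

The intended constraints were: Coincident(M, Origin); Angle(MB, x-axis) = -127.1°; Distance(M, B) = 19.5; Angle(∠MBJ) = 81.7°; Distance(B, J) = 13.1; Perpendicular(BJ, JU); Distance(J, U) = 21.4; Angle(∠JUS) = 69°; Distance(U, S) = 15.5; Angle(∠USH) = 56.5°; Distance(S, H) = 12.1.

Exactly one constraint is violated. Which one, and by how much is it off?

Distance(S, H) = 12.1 — off by 6.80.

M = (0.00, 0.00) ✓; MB at -127.1° ✓; |MB| = 19.50 ✓; ∠MBJ = 81.70° ✓; |BJ| = 13.10 ✓; ∠(BJ, JU) = 90.00° ✓; |JU| = 21.40 ✓; ∠JUS = 69.00° ✓; |US| = 15.50 ✓; ∠USH = 56.50° ✓; |SH| = 18.90 ✗.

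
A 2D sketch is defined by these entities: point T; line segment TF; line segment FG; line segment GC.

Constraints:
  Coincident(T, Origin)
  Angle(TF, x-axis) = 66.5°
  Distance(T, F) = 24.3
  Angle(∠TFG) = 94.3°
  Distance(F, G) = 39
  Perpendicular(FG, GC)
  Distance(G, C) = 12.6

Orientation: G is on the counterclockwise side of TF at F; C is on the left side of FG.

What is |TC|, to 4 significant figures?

42.45

T is at the origin; TF runs at 66.5° with length 24.3, so F = 24.3·(cos 66.5°, sin 66.5°) = (9.690, 22.28). ∠TFG = 94.3°, so FG runs at 66.5° + (180° − 94.3°) = 152.2° from the x-axis; with |FG| = 39.0, G = F + 39.0·(cos 152.2°, sin 152.2°) = (-24.81, 40.47). FG is perpendicular to GC; with |GC| = 12.6 on the left of FG, C = G + 12.6·(-0.4664, -0.8846) = (-30.69, 29.33). Then |TC| = |C − T| = 42.45.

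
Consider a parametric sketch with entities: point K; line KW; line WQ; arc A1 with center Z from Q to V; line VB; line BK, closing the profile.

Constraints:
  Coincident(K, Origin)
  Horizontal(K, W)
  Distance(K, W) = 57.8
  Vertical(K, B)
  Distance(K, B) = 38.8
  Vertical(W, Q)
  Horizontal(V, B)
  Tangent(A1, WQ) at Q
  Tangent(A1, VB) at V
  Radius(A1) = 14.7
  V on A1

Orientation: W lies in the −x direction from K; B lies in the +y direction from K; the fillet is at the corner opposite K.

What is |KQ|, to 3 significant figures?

62.6

K is at the origin; K and W share the same y with |KW| = 57.8 and W on the −x side, so W = (-57.8, 0.00). K and B share the same x with |KB| = 38.8 and B on the +y side, so B = (0.00, 38.8). The virtual corner opposite K is at (-57.8, 38.8). Tangency of A1 to WQ means the radius ZQ is perpendicular to WQ and A1 meets VB tangentially, so ZV is at right angles to VB, with radius 14.7, so the center Z sits 14.7 in from both sides at Z = (-43.1, 24.1). That places the tangent points at Q = (-57.8, 24.1) on WQ and V = (-43.1, 38.8) on VB. Then |KQ| = |Q − K| = 62.6.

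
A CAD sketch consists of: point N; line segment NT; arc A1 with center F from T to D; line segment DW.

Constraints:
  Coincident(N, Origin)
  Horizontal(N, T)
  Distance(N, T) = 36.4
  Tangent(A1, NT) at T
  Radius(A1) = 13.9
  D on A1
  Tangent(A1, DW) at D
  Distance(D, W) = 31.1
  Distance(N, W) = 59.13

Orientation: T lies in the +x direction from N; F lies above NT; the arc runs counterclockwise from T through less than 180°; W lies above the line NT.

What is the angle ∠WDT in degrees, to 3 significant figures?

121°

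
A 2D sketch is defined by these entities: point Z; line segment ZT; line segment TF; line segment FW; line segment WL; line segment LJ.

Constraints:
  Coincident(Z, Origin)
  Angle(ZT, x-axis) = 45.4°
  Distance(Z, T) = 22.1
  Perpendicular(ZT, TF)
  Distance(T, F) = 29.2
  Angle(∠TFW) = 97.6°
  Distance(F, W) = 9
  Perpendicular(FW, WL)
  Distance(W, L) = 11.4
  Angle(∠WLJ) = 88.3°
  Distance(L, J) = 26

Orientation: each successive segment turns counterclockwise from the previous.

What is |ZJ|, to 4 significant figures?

40.97

FW ⟂ WL, so WL runs at -52.20°; with |WL| = 11.4, L = (-5.398, 21.71). ∠WLJ = 88.3° gives LJ at 39.50° from the x-axis; with |LJ| = 26.0, J = (14.66, 38.25). Then |ZJ| = |J − Z| = 40.97.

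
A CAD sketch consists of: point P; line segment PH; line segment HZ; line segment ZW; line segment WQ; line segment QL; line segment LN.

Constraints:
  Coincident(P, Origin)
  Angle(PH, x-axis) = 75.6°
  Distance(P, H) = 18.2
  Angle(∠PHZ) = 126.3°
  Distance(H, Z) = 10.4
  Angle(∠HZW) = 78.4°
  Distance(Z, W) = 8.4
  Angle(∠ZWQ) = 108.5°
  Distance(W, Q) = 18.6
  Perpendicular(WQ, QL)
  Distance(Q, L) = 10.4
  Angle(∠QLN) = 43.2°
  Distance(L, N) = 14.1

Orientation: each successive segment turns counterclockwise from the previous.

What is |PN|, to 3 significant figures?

11.9

P is at the origin; PH runs at 75.6° with length 18.2, so H = (4.53, 17.6). ∠PHZ = 126.3° gives HZ at 129° from the x-axis; with |HZ| = 10.4, Z = (-2.06, 25.7). ∠HZW = 78.4° gives ZW at -129° from the x-axis; with |ZW| = 8.4, W = (-7.36, 19.2). ∠ZWQ = 108.5° gives WQ at -57.6° from the x-axis; with |WQ| = 18.6, Q = (2.61, 3.45). The perpendicularity gives QL at right angles to WQ, so QL runs at 32.4°; with |QL| = 10.4, L = (11.4, 9.03). ∠QLN = 43.2° gives LN at 169° from the x-axis; with |LN| = 14.1, N = (-2.46, 11.7). Then |PN| = |N − P| = 11.9.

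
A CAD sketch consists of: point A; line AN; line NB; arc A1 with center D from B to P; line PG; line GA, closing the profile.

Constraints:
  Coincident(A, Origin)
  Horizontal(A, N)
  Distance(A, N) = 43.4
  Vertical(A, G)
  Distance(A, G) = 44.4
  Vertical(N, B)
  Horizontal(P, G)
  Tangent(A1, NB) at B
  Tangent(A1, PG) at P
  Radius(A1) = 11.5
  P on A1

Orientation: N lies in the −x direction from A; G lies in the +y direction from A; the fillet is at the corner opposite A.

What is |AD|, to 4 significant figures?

45.83

A is at the origin; AN is horizontal with |AN| = 43.4 and N on the −x side, so N = (-43.40, 0.000). A and G share the same x with |AG| = 44.4 and G on the +y side, so G = (0.000, 44.40). The virtual corner opposite A is at (-43.40, 44.40). Tangency of A1 to NB means the radius DB is perpendicular to NB and tangency of A1 to PG means the radius DP is perpendicular to PG, with radius 11.5, so the center D sits 11.5 in from both sides at D = (-31.90, 32.90). Then |AD| = |D − A| = 45.83.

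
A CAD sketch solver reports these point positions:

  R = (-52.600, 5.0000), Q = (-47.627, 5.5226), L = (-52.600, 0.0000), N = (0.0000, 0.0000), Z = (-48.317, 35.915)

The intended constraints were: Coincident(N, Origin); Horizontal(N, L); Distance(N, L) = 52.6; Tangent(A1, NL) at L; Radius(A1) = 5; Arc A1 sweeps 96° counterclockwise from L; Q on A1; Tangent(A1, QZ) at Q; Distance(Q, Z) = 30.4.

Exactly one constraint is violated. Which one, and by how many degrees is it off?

Tangent(A1, QZ) at Q — off by 4.70°.

N = (0.00, 0.00) ✓; N.y = 0.00, L.y = 0.00 ✓; |NL| = 52.60 ✓; ∠(RL, LN) = 90.00° ✓; |RL| = 5.000 ✓; bearing(R→Q) − bearing(R→L) = 96.00° ✓; |RQ| = 5.000 ✓; ∠(RQ, QZ) = 94.70° ✗; |QZ| = 30.40 ✓.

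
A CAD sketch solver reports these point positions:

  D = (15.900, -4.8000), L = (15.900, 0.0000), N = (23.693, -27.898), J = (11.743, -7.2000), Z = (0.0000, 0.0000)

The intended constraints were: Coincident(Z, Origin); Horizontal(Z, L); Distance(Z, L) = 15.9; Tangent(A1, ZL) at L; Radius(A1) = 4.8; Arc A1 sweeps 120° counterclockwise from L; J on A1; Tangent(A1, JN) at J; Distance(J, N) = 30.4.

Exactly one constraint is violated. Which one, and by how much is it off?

Distance(J, N) = 30.4 — off by 6.50.

Z = (0.00, 0.00) ✓; Z.y = 0.00, L.y = 0.00 ✓; |ZL| = 15.90 ✓; ∠(DL, LZ) = 90.00° ✓; |DL| = 4.800 ✓; bearing(D→J) − bearing(D→L) = 120.0° ✓; |DJ| = 4.800 ✓; ∠(DJ, JN) = 90.00° ✓; |JN| = 23.90 ✗.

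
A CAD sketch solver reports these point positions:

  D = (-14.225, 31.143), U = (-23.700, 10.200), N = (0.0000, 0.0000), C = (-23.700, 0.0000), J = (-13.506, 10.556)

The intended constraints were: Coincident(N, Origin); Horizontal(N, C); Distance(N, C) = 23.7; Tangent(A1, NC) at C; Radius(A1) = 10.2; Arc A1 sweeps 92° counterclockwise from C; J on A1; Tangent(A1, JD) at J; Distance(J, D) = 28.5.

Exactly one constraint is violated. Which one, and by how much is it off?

Distance(J, D) = 28.5 — off by 7.90.

N = (0.00, 0.00) ✓; N.y = 0.00, C.y = 0.00 ✓; |NC| = 23.70 ✓; ∠(UC, CN) = 90.00° ✓; |UC| = 10.20 ✓; bearing(U→J) − bearing(U→C) = 92.00° ✓; |UJ| = 10.20 ✓; ∠(UJ, JD) = 90.00° ✓; |JD| = 20.60 ✗.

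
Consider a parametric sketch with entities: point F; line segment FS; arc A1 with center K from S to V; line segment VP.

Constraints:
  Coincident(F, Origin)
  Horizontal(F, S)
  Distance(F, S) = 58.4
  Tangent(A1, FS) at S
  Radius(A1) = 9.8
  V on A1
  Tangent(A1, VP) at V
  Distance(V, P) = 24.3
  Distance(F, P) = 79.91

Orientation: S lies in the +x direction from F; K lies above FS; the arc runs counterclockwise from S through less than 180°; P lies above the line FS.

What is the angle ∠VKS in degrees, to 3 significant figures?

76.5°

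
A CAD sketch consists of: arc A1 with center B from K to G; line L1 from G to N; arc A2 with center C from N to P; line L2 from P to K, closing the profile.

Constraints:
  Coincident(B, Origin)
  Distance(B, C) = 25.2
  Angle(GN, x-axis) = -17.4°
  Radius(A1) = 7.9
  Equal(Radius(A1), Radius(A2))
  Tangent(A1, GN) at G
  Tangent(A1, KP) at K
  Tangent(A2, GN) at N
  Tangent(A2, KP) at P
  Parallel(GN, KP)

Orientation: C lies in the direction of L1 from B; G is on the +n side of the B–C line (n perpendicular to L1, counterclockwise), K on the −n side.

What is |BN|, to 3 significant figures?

26.4

The slot axis is L1's direction at -17.4°, so u = (cos -17.4°, sin -17.4°) = (0.954, -0.299) and n = (−sin -17.4°, cos -17.4°) = (0.299, 0.954). B is at the origin and C lies 25.2 along u from B, so C = 25.2·u = (24.0, -7.54). Tangency of A1 to both parallel lines with radius 7.9 puts G and K at B ± 7.9·n: G = (2.36, 7.54), K = (-2.36, -7.54). Equal radii place N and P the same way about C: N = C + 7.9·n = (26.4, 0.00267), P = C − 7.9·n = (21.7, -15.1). Then |BN| = |N − B| = 26.4.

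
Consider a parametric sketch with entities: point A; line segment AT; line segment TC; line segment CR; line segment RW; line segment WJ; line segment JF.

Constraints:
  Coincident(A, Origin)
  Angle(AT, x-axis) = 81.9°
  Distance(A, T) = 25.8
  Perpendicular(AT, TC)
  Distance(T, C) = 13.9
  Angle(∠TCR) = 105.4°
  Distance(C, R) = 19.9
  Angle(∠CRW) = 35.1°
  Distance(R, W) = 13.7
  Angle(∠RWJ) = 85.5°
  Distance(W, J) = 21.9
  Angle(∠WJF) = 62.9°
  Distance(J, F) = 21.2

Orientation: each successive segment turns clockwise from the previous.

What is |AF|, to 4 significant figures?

32.61

A is at the origin; AT runs at 81.9° with length 25.8, so T = (3.635, 25.54). The perpendicularity gives TC at right angles to AT, so TC runs at -8.100°; with |TC| = 13.9, C = (17.40, 23.58). ∠TCR = 105.4° gives CR at -82.70° from the x-axis; with |CR| = 19.9, R = (19.93, 3.845). ∠CRW = 35.1° gives RW at 132.4° from the x-axis; with |RW| = 13.7, W = (10.69, 13.96). ∠RWJ = 85.5° gives WJ at 37.90° from the x-axis; with |WJ| = 21.9, J = (27.97, 27.42). ∠WJF = 62.9° gives JF at -79.20° from the x-axis; with |JF| = 21.2, F = (31.94, 6.591). Then |AF| = |F − A| = 32.61.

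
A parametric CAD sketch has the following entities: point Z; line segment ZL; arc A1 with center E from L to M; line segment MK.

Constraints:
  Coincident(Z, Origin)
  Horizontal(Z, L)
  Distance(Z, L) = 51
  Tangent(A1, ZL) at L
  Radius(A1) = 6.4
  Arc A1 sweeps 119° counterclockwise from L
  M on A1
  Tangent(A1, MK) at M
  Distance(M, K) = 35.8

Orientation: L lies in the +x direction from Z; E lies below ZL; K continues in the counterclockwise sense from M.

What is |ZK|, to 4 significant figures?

74.86

Z is at the origin; ZL is horizontal with |ZL| = 51.0 and L on the +x side, so L = (51.00, 0.000). Since A1 is tangent to ZL there, EL ⟂ ZL, so E = L + (0, -6.4) = (51.00, -6.400). On A1, L sits at bearing 90° from E; a 119° counterclockwise sweep puts M at bearing 209°, so M = E + 6.4·(cos 209°, sin 209°) = (45.40, -9.503). Since A1 is tangent to MK there, EM ⟂ MK, so MK runs along (−sin 209°, cos 209°); with |MK| = 35.8, K = (62.76, -40.81). Then |ZK| = |K − Z| = 74.86.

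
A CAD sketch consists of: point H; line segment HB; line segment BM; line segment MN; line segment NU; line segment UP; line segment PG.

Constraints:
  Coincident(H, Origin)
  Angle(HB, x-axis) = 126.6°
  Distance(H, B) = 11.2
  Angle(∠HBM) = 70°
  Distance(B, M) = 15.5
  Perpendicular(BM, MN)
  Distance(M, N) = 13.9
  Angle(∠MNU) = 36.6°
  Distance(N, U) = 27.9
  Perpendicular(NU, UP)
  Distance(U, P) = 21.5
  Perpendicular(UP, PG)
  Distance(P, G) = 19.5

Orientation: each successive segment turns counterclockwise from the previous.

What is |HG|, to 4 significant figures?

28.88

H is at the origin; HB runs at 126.6° with length 11.2, so B = (-6.678, 8.992). ∠HBM = 70.0° gives BM at -123.4° from the x-axis; with |BM| = 15.5, M = (-15.21, -3.949). The perpendicularity gives MN at right angles to BM, so MN runs at -33.40°; with |MN| = 13.9, N = (-3.606, -11.60). ∠MNU = 36.6° gives NU at 110.0° from the x-axis; with |NU| = 27.9, U = (-13.15, 14.62). NU is perpendicular to UP, so UP runs at -160.0°; with |UP| = 21.5, P = (-33.35, 7.264). UP is perpendicular to PG, so PG runs at -70.00°; with |PG| = 19.5, G = (-26.68, -11.06). Then |HG| = |G − H| = 28.88.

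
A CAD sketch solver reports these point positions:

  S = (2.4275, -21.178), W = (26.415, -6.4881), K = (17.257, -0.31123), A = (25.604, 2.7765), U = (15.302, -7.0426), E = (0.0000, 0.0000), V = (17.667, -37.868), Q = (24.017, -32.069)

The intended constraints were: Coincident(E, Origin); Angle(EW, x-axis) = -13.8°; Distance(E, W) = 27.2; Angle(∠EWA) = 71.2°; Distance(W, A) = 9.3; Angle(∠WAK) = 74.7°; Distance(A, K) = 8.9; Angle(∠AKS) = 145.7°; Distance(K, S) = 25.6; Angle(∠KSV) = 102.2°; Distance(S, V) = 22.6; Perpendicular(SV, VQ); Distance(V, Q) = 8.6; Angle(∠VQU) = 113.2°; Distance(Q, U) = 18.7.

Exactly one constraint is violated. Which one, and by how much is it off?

Distance(Q, U) = 18.7 — off by 7.80.

E = (0.00, 0.00) ✓; EW at -13.80° ✓; |EW| = 27.20 ✓; ∠EWA = 71.20° ✓; |WA| = 9.300 ✓; ∠WAK = 74.70° ✓; |AK| = 8.900 ✓; ∠AKS = 145.7° ✓; |KS| = 25.60 ✓; ∠KSV = 102.2° ✓; |SV| = 22.60 ✓; ∠(SV, VQ) = 90.00° ✓; |VQ| = 8.599 ✓; ∠VQU = 113.2° ✓; |QU| = 26.50 ✗.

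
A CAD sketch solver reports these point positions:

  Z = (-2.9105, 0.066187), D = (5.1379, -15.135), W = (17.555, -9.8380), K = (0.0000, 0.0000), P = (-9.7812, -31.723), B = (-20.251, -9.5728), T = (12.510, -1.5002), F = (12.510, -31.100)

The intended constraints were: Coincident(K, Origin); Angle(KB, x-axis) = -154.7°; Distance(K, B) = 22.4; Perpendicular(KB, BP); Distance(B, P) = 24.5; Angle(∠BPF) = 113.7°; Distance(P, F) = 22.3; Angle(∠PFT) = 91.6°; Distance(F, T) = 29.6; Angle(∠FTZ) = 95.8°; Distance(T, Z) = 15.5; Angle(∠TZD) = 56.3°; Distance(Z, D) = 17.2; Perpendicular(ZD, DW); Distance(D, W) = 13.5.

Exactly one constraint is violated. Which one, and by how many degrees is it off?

Perpendicular(ZD, DW) — off by 4.80°.

K = (0.00, 0.00) ✓; KB at -154.7° ✓; |KB| = 22.40 ✓; ∠(KB, BP) = 90.00° ✓; |BP| = 24.50 ✓; ∠BPF = 113.7° ✓; |PF| = 22.30 ✓; ∠PFT = 91.60° ✓; |FT| = 29.60 ✓; ∠FTZ = 95.80° ✓; |TZ| = 15.50 ✓; ∠TZD = 56.30° ✓; |ZD| = 17.20 ✓; ∠(ZD, DW) = 85.20° ✗; |DW| = 13.50 ✓.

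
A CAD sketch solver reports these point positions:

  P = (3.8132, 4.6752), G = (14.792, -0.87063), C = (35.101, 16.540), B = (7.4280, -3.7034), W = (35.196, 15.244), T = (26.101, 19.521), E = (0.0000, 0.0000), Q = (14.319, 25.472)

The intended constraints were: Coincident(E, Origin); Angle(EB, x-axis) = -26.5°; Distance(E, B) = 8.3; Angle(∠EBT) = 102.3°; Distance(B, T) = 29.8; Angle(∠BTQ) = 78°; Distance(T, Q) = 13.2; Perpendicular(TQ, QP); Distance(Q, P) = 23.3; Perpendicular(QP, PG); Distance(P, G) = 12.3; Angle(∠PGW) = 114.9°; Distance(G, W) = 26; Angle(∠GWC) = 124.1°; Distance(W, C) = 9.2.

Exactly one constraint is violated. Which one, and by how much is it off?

Distance(W, C) = 9.2 — off by 7.90.

E = (0.00, 0.00) ✓; EB at -26.50° ✓; |EB| = 8.300 ✓; ∠EBT = 102.3° ✓; |BT| = 29.80 ✓; ∠BTQ = 78.00° ✓; |TQ| = 13.20 ✓; ∠(TQ, QP) = 90.00° ✓; |QP| = 23.30 ✓; ∠(QP, PG) = 90.00° ✓; |PG| = 12.30 ✓; ∠PGW = 114.9° ✓; |GW| = 26.00 ✓; ∠GWC = 124.1° ✓; |WC| = 1.299 ✗.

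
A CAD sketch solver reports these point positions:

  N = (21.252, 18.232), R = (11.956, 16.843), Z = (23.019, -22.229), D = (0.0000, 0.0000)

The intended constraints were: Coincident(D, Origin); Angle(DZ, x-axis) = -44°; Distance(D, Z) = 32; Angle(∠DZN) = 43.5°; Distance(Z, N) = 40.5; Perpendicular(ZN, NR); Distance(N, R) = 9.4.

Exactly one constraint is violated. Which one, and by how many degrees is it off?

Perpendicular(ZN, NR) — off by 6.00°.

D = (0.00, 0.00) ✓; DZ at -44.00° ✓; |DZ| = 32.00 ✓; ∠DZN = 43.50° ✓; |ZN| = 40.50 ✓; ∠(ZN, NR) = 96.00° ✗; |NR| = 9.399 ✓.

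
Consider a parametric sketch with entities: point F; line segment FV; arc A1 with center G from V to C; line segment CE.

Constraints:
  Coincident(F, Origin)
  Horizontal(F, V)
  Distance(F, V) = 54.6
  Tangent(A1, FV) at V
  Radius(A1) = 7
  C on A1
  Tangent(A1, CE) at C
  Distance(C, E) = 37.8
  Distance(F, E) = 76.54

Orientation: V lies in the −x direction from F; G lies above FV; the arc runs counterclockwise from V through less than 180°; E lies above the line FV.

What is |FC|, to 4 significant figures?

49.05

F is at the origin; F and V share the same y with |FV| = 54.6 and V on the −x side, so V = (-54.60, 0.000). The tangent condition forces GV to be normal to FV, so G = V + (0, 7) = (-54.60, 7.000). Since GC ⟂ CE (tangency), |GE| = √(7.0² + 37.8²) = 38.44 regardless of where C sits on A1. So E lies on both circle(F, 76.54) and circle(G, 38.44); the above-FV intersection is E = (-62.13, 44.70). C is the foot of the tangent from E: C = (-48.10, 9.599).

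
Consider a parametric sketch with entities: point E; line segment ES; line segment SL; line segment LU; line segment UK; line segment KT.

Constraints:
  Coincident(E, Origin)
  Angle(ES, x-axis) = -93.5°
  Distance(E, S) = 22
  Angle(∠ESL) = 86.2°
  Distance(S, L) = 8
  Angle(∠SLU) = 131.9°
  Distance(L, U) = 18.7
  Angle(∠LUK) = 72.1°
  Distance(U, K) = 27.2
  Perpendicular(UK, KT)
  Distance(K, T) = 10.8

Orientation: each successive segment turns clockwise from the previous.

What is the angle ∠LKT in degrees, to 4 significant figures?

50.32°

∠LUK = 72.1° gives UK at 16.70° from the x-axis; with |UK| = 27.2, K = (6.156, 2.266). UK is perpendicular to KT, so KT runs at -73.30°; with |KT| = 10.8, T = (9.259, -8.078). Then cos ∠LKT = KL·KT / (|KL||KT|), giving 50.32°.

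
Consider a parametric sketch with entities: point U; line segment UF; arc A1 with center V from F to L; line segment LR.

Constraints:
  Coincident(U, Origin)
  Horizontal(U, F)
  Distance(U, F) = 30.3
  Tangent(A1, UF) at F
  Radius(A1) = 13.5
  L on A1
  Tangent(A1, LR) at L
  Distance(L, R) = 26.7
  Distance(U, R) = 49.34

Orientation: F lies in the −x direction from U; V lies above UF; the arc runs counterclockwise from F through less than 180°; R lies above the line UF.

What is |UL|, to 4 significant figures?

24.34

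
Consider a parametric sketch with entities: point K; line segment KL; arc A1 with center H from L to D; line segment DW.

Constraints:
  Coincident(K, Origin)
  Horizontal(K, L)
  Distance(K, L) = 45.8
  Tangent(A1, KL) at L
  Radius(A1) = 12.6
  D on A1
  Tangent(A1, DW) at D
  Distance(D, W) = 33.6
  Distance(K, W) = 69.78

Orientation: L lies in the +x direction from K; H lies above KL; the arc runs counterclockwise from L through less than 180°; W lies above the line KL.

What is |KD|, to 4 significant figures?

60.09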